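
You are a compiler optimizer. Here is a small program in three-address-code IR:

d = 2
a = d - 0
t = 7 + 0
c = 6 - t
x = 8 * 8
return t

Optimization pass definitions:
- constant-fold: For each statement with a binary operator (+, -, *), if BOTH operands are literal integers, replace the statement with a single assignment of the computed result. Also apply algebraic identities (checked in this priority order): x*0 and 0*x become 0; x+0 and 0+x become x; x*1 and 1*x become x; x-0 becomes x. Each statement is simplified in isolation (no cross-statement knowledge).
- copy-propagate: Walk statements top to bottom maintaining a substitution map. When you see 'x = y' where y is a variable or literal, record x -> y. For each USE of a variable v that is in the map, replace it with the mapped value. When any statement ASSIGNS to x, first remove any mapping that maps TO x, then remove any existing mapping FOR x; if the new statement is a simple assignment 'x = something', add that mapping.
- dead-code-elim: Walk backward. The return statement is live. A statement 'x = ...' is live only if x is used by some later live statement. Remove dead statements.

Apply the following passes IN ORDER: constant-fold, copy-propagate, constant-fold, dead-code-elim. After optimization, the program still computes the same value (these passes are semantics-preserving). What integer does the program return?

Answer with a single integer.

Answer: 7

Derivation:
Initial IR:
  d = 2
  a = d - 0
  t = 7 + 0
  c = 6 - t
  x = 8 * 8
  return t
After constant-fold (6 stmts):
  d = 2
  a = d
  t = 7
  c = 6 - t
  x = 64
  return t
After copy-propagate (6 stmts):
  d = 2
  a = 2
  t = 7
  c = 6 - 7
  x = 64
  return 7
After constant-fold (6 stmts):
  d = 2
  a = 2
  t = 7
  c = -1
  x = 64
  return 7
After dead-code-elim (1 stmts):
  return 7
Evaluate:
  d = 2  =>  d = 2
  a = d - 0  =>  a = 2
  t = 7 + 0  =>  t = 7
  c = 6 - t  =>  c = -1
  x = 8 * 8  =>  x = 64
  return t = 7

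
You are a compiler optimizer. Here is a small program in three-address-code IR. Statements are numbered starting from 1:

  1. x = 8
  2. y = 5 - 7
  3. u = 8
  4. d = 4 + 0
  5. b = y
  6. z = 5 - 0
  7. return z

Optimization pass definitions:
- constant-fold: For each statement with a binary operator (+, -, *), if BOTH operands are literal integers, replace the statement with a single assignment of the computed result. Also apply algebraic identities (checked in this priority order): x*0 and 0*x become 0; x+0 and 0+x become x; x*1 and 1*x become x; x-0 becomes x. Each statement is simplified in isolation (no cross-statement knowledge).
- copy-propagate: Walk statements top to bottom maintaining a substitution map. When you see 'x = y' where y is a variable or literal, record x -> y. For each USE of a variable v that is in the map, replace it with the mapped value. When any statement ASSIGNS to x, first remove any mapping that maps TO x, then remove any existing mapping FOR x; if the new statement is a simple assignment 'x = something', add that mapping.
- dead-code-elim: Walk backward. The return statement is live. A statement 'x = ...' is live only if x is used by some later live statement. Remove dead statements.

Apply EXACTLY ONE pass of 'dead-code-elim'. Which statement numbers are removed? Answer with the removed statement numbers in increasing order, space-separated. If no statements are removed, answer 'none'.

Answer: 1 2 3 4 5

Derivation:
Backward liveness scan:
Stmt 1 'x = 8': DEAD (x not in live set [])
Stmt 2 'y = 5 - 7': DEAD (y not in live set [])
Stmt 3 'u = 8': DEAD (u not in live set [])
Stmt 4 'd = 4 + 0': DEAD (d not in live set [])
Stmt 5 'b = y': DEAD (b not in live set [])
Stmt 6 'z = 5 - 0': KEEP (z is live); live-in = []
Stmt 7 'return z': KEEP (return); live-in = ['z']
Removed statement numbers: [1, 2, 3, 4, 5]
Surviving IR:
  z = 5 - 0
  return z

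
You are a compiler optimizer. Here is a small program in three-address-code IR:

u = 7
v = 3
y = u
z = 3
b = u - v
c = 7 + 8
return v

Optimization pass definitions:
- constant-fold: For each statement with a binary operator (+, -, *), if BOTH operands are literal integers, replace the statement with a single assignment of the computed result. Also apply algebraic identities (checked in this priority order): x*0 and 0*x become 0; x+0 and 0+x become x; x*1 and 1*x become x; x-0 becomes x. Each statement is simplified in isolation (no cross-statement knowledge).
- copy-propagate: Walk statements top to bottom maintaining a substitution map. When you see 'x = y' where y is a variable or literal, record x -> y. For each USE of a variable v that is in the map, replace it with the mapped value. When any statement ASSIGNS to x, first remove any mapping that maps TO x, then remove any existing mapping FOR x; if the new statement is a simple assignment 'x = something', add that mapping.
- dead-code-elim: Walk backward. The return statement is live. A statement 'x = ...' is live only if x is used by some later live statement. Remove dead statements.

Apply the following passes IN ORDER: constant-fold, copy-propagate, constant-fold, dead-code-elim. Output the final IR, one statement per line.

Initial IR:
  u = 7
  v = 3
  y = u
  z = 3
  b = u - v
  c = 7 + 8
  return v
After constant-fold (7 stmts):
  u = 7
  v = 3
  y = u
  z = 3
  b = u - v
  c = 15
  return v
After copy-propagate (7 stmts):
  u = 7
  v = 3
  y = 7
  z = 3
  b = 7 - 3
  c = 15
  return 3
After constant-fold (7 stmts):
  u = 7
  v = 3
  y = 7
  z = 3
  b = 4
  c = 15
  return 3
After dead-code-elim (1 stmts):
  return 3

Answer: return 3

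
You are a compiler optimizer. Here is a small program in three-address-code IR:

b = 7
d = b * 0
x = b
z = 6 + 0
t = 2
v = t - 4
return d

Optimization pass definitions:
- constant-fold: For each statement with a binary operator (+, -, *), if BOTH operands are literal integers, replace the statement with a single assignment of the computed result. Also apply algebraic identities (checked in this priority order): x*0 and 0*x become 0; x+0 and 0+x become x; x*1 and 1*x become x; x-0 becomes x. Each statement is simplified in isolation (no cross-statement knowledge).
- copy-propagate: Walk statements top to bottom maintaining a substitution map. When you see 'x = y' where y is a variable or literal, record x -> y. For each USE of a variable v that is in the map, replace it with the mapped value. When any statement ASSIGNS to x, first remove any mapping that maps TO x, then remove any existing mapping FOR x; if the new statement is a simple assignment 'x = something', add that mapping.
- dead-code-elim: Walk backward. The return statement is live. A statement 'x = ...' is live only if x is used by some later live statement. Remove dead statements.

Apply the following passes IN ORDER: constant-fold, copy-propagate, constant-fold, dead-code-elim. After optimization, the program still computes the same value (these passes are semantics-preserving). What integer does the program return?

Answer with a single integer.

Answer: 0

Derivation:
Initial IR:
  b = 7
  d = b * 0
  x = b
  z = 6 + 0
  t = 2
  v = t - 4
  return d
After constant-fold (7 stmts):
  b = 7
  d = 0
  x = b
  z = 6
  t = 2
  v = t - 4
  return d
After copy-propagate (7 stmts):
  b = 7
  d = 0
  x = 7
  z = 6
  t = 2
  v = 2 - 4
  return 0
After constant-fold (7 stmts):
  b = 7
  d = 0
  x = 7
  z = 6
  t = 2
  v = -2
  return 0
After dead-code-elim (1 stmts):
  return 0
Evaluate:
  b = 7  =>  b = 7
  d = b * 0  =>  d = 0
  x = b  =>  x = 7
  z = 6 + 0  =>  z = 6
  t = 2  =>  t = 2
  v = t - 4  =>  v = -2
  return d = 0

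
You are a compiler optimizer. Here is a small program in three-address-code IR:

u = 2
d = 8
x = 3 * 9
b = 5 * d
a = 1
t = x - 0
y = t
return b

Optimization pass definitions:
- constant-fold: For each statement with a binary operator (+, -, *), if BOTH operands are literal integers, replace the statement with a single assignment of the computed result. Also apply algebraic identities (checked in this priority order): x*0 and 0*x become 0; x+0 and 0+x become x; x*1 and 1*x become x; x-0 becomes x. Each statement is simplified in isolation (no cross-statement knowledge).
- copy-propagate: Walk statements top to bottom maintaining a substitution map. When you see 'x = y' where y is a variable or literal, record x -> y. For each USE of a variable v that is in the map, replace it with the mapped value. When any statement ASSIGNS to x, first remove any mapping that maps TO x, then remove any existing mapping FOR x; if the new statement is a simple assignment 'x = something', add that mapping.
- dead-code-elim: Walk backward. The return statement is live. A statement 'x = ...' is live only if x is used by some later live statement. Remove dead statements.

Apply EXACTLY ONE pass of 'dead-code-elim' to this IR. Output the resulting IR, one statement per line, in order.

Applying dead-code-elim statement-by-statement:
  [8] return b  -> KEEP (return); live=['b']
  [7] y = t  -> DEAD (y not live)
  [6] t = x - 0  -> DEAD (t not live)
  [5] a = 1  -> DEAD (a not live)
  [4] b = 5 * d  -> KEEP; live=['d']
  [3] x = 3 * 9  -> DEAD (x not live)
  [2] d = 8  -> KEEP; live=[]
  [1] u = 2  -> DEAD (u not live)
Result (3 stmts):
  d = 8
  b = 5 * d
  return b

Answer: d = 8
b = 5 * d
return b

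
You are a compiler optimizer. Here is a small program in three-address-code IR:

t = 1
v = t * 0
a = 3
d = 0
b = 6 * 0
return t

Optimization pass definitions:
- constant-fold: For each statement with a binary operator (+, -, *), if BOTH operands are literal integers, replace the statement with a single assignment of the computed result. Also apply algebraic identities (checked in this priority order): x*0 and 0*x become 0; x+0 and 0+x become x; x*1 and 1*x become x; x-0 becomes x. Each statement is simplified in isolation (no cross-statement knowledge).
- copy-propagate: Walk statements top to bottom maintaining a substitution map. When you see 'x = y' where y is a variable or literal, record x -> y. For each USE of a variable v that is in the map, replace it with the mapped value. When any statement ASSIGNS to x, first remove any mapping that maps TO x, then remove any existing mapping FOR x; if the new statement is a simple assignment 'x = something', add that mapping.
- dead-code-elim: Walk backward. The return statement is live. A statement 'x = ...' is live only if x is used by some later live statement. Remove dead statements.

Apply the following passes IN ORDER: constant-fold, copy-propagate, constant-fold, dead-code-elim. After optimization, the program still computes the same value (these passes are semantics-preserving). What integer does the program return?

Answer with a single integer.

Initial IR:
  t = 1
  v = t * 0
  a = 3
  d = 0
  b = 6 * 0
  return t
After constant-fold (6 stmts):
  t = 1
  v = 0
  a = 3
  d = 0
  b = 0
  return t
After copy-propagate (6 stmts):
  t = 1
  v = 0
  a = 3
  d = 0
  b = 0
  return 1
After constant-fold (6 stmts):
  t = 1
  v = 0
  a = 3
  d = 0
  b = 0
  return 1
After dead-code-elim (1 stmts):
  return 1
Evaluate:
  t = 1  =>  t = 1
  v = t * 0  =>  v = 0
  a = 3  =>  a = 3
  d = 0  =>  d = 0
  b = 6 * 0  =>  b = 0
  return t = 1

Answer: 1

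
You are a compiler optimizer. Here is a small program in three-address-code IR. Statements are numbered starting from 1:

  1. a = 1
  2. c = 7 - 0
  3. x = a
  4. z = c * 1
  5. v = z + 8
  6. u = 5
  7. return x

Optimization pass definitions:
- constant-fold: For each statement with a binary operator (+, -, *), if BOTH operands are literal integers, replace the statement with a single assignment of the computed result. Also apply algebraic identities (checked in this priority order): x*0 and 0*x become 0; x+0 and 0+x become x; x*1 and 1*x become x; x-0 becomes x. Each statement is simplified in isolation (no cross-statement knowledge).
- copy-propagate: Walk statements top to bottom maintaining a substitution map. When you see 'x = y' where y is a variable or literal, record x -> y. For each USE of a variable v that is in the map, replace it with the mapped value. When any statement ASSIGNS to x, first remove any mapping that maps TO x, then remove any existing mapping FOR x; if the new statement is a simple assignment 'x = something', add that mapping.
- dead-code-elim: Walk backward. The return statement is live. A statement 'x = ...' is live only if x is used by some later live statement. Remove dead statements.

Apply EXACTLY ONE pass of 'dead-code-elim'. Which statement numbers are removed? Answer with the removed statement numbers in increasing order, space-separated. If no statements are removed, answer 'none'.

Backward liveness scan:
Stmt 1 'a = 1': KEEP (a is live); live-in = []
Stmt 2 'c = 7 - 0': DEAD (c not in live set ['a'])
Stmt 3 'x = a': KEEP (x is live); live-in = ['a']
Stmt 4 'z = c * 1': DEAD (z not in live set ['x'])
Stmt 5 'v = z + 8': DEAD (v not in live set ['x'])
Stmt 6 'u = 5': DEAD (u not in live set ['x'])
Stmt 7 'return x': KEEP (return); live-in = ['x']
Removed statement numbers: [2, 4, 5, 6]
Surviving IR:
  a = 1
  x = a
  return x

Answer: 2 4 5 6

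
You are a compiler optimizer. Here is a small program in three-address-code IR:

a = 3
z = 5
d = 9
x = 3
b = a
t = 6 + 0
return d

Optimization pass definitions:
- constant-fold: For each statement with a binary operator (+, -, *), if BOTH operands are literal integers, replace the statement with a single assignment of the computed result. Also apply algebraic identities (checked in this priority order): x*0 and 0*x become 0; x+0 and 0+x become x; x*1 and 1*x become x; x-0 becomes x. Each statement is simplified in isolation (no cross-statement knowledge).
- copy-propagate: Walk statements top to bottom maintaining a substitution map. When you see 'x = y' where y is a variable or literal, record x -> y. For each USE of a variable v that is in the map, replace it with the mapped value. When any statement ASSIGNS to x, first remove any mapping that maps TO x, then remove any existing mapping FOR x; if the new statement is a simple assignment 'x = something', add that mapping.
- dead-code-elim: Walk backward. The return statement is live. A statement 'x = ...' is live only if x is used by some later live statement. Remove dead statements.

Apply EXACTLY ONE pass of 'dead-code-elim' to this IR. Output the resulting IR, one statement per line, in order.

Applying dead-code-elim statement-by-statement:
  [7] return d  -> KEEP (return); live=['d']
  [6] t = 6 + 0  -> DEAD (t not live)
  [5] b = a  -> DEAD (b not live)
  [4] x = 3  -> DEAD (x not live)
  [3] d = 9  -> KEEP; live=[]
  [2] z = 5  -> DEAD (z not live)
  [1] a = 3  -> DEAD (a not live)
Result (2 stmts):
  d = 9
  return d

Answer: d = 9
return d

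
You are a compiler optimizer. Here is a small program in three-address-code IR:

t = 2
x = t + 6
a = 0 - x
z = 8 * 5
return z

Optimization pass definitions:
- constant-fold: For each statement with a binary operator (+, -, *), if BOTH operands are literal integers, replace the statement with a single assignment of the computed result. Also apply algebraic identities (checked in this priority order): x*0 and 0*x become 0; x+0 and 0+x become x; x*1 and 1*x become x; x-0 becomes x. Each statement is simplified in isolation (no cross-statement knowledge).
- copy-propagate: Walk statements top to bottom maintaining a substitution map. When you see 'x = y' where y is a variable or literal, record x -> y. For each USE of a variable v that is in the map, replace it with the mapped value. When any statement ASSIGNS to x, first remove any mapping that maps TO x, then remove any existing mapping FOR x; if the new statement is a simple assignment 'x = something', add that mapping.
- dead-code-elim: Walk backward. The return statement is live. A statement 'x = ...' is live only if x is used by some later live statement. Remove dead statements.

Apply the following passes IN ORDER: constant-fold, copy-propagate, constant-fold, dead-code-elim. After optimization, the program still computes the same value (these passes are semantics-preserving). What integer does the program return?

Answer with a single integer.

Answer: 40

Derivation:
Initial IR:
  t = 2
  x = t + 6
  a = 0 - x
  z = 8 * 5
  return z
After constant-fold (5 stmts):
  t = 2
  x = t + 6
  a = 0 - x
  z = 40
  return z
After copy-propagate (5 stmts):
  t = 2
  x = 2 + 6
  a = 0 - x
  z = 40
  return 40
After constant-fold (5 stmts):
  t = 2
  x = 8
  a = 0 - x
  z = 40
  return 40
After dead-code-elim (1 stmts):
  return 40
Evaluate:
  t = 2  =>  t = 2
  x = t + 6  =>  x = 8
  a = 0 - x  =>  a = -8
  z = 8 * 5  =>  z = 40
  return z = 40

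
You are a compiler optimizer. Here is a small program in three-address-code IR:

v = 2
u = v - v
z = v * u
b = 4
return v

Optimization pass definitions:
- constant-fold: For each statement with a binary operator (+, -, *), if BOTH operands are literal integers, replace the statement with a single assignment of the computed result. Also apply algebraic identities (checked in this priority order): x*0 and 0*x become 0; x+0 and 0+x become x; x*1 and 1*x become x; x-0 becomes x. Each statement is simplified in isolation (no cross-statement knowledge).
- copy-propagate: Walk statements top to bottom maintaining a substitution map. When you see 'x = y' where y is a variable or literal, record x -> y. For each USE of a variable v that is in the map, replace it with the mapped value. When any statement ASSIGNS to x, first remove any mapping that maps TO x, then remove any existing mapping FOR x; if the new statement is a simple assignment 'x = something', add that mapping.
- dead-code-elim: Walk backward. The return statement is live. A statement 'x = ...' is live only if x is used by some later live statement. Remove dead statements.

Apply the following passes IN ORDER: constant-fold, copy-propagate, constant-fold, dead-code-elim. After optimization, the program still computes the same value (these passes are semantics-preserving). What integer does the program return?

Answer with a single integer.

Answer: 2

Derivation:
Initial IR:
  v = 2
  u = v - v
  z = v * u
  b = 4
  return v
After constant-fold (5 stmts):
  v = 2
  u = v - v
  z = v * u
  b = 4
  return v
After copy-propagate (5 stmts):
  v = 2
  u = 2 - 2
  z = 2 * u
  b = 4
  return 2
After constant-fold (5 stmts):
  v = 2
  u = 0
  z = 2 * u
  b = 4
  return 2
After dead-code-elim (1 stmts):
  return 2
Evaluate:
  v = 2  =>  v = 2
  u = v - v  =>  u = 0
  z = v * u  =>  z = 0
  b = 4  =>  b = 4
  return v = 2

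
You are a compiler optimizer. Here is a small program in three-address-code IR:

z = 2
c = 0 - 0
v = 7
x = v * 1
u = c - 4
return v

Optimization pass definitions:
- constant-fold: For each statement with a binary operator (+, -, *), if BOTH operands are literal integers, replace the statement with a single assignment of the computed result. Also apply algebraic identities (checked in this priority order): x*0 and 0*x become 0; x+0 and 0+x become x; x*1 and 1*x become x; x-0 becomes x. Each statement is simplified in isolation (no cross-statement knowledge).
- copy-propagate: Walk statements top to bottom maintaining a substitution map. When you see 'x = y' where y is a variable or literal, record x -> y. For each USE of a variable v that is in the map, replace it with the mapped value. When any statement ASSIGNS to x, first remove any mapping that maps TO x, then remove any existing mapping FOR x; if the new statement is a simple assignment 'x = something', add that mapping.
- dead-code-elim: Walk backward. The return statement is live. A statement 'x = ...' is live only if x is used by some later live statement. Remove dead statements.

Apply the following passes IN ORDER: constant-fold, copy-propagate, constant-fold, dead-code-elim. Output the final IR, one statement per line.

Answer: return 7

Derivation:
Initial IR:
  z = 2
  c = 0 - 0
  v = 7
  x = v * 1
  u = c - 4
  return v
After constant-fold (6 stmts):
  z = 2
  c = 0
  v = 7
  x = v
  u = c - 4
  return v
After copy-propagate (6 stmts):
  z = 2
  c = 0
  v = 7
  x = 7
  u = 0 - 4
  return 7
After constant-fold (6 stmts):
  z = 2
  c = 0
  v = 7
  x = 7
  u = -4
  return 7
After dead-code-elim (1 stmts):
  return 7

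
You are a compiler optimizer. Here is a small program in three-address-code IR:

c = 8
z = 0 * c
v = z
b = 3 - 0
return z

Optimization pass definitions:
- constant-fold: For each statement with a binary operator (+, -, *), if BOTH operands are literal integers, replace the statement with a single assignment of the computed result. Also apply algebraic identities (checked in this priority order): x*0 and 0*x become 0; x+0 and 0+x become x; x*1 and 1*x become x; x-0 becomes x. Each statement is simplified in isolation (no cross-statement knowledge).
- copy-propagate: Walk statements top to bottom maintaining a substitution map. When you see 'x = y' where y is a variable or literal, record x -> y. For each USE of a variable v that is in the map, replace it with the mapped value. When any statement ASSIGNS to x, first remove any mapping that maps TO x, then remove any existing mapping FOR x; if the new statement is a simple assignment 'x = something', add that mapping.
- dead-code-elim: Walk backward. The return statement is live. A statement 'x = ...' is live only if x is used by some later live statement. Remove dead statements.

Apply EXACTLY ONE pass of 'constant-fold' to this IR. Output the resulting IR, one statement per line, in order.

Applying constant-fold statement-by-statement:
  [1] c = 8  (unchanged)
  [2] z = 0 * c  -> z = 0
  [3] v = z  (unchanged)
  [4] b = 3 - 0  -> b = 3
  [5] return z  (unchanged)
Result (5 stmts):
  c = 8
  z = 0
  v = z
  b = 3
  return z

Answer: c = 8
z = 0
v = z
b = 3
return z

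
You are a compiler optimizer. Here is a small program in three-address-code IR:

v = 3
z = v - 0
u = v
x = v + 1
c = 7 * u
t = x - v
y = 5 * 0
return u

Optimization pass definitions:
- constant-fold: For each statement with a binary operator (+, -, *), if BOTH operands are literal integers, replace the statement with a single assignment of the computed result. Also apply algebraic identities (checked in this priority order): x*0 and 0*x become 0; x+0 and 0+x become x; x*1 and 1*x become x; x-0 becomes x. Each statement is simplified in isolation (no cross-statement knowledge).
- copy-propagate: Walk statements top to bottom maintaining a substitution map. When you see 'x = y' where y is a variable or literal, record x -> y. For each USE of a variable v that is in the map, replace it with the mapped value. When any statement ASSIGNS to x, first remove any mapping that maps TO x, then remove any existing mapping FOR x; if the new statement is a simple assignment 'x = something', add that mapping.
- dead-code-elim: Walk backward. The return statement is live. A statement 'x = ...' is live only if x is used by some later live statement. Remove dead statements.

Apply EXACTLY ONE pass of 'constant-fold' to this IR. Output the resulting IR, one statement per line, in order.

Answer: v = 3
z = v
u = v
x = v + 1
c = 7 * u
t = x - v
y = 0
return u

Derivation:
Applying constant-fold statement-by-statement:
  [1] v = 3  (unchanged)
  [2] z = v - 0  -> z = v
  [3] u = v  (unchanged)
  [4] x = v + 1  (unchanged)
  [5] c = 7 * u  (unchanged)
  [6] t = x - v  (unchanged)
  [7] y = 5 * 0  -> y = 0
  [8] return u  (unchanged)
Result (8 stmts):
  v = 3
  z = v
  u = v
  x = v + 1
  c = 7 * u
  t = x - v
  y = 0
  return u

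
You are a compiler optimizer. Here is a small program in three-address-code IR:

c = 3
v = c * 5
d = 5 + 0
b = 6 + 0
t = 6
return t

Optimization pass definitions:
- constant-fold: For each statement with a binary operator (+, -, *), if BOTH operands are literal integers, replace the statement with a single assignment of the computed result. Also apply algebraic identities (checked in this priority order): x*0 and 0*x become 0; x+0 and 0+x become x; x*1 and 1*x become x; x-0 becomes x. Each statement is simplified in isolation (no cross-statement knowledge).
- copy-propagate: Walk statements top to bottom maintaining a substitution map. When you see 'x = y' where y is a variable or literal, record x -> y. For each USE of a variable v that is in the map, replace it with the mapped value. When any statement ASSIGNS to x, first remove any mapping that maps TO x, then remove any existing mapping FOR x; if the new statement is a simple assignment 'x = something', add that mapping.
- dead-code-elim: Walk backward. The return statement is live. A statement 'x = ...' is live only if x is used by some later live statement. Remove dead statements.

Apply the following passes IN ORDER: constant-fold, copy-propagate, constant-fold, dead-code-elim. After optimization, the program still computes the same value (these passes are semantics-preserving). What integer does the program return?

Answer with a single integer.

Initial IR:
  c = 3
  v = c * 5
  d = 5 + 0
  b = 6 + 0
  t = 6
  return t
After constant-fold (6 stmts):
  c = 3
  v = c * 5
  d = 5
  b = 6
  t = 6
  return t
After copy-propagate (6 stmts):
  c = 3
  v = 3 * 5
  d = 5
  b = 6
  t = 6
  return 6
After constant-fold (6 stmts):
  c = 3
  v = 15
  d = 5
  b = 6
  t = 6
  return 6
After dead-code-elim (1 stmts):
  return 6
Evaluate:
  c = 3  =>  c = 3
  v = c * 5  =>  v = 15
  d = 5 + 0  =>  d = 5
  b = 6 + 0  =>  b = 6
  t = 6  =>  t = 6
  return t = 6

Answer: 6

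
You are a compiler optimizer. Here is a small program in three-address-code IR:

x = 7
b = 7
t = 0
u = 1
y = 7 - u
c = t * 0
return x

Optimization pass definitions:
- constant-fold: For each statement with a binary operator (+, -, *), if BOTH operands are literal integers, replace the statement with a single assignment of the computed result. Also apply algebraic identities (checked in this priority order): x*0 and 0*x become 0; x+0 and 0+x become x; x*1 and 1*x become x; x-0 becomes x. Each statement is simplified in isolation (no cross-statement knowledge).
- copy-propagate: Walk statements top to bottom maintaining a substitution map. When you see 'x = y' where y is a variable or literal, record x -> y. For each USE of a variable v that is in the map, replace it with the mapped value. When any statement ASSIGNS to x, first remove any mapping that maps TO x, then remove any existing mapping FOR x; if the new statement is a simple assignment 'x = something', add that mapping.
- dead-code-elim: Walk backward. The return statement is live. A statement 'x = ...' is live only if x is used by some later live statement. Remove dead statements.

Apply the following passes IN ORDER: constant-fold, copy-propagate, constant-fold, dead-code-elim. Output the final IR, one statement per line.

Answer: return 7

Derivation:
Initial IR:
  x = 7
  b = 7
  t = 0
  u = 1
  y = 7 - u
  c = t * 0
  return x
After constant-fold (7 stmts):
  x = 7
  b = 7
  t = 0
  u = 1
  y = 7 - u
  c = 0
  return x
After copy-propagate (7 stmts):
  x = 7
  b = 7
  t = 0
  u = 1
  y = 7 - 1
  c = 0
  return 7
After constant-fold (7 stmts):
  x = 7
  b = 7
  t = 0
  u = 1
  y = 6
  c = 0
  return 7
After dead-code-elim (1 stmts):
  return 7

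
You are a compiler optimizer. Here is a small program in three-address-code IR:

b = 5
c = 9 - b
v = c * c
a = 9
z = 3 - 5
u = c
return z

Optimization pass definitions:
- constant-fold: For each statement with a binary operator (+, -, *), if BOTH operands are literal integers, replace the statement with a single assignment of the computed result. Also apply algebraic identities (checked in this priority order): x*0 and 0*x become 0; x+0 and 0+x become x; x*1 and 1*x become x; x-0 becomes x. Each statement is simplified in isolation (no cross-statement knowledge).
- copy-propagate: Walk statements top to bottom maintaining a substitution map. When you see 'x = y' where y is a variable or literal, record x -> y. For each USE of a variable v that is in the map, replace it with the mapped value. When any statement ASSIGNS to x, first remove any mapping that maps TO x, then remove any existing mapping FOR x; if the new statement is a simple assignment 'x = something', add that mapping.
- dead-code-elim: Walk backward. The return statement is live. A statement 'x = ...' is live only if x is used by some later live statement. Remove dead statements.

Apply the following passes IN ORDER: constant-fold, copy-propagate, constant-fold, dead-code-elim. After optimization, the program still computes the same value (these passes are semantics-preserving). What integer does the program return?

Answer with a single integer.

Initial IR:
  b = 5
  c = 9 - b
  v = c * c
  a = 9
  z = 3 - 5
  u = c
  return z
After constant-fold (7 stmts):
  b = 5
  c = 9 - b
  v = c * c
  a = 9
  z = -2
  u = c
  return z
After copy-propagate (7 stmts):
  b = 5
  c = 9 - 5
  v = c * c
  a = 9
  z = -2
  u = c
  return -2
After constant-fold (7 stmts):
  b = 5
  c = 4
  v = c * c
  a = 9
  z = -2
  u = c
  return -2
After dead-code-elim (1 stmts):
  return -2
Evaluate:
  b = 5  =>  b = 5
  c = 9 - b  =>  c = 4
  v = c * c  =>  v = 16
  a = 9  =>  a = 9
  z = 3 - 5  =>  z = -2
  u = c  =>  u = 4
  return z = -2

Answer: -2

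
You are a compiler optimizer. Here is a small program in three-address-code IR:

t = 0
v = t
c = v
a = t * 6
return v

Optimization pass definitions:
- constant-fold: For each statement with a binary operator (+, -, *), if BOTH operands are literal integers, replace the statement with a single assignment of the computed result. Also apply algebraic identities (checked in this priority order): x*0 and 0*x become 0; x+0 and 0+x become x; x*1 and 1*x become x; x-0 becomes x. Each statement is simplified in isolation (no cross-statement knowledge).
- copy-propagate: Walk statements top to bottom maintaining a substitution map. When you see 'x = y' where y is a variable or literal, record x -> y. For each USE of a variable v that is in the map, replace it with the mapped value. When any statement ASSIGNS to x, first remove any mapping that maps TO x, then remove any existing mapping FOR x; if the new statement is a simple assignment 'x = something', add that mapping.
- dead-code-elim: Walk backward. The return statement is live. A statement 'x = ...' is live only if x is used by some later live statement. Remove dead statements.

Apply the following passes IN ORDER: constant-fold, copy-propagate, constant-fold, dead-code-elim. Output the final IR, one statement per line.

Initial IR:
  t = 0
  v = t
  c = v
  a = t * 6
  return v
After constant-fold (5 stmts):
  t = 0
  v = t
  c = v
  a = t * 6
  return v
After copy-propagate (5 stmts):
  t = 0
  v = 0
  c = 0
  a = 0 * 6
  return 0
After constant-fold (5 stmts):
  t = 0
  v = 0
  c = 0
  a = 0
  return 0
After dead-code-elim (1 stmts):
  return 0

Answer: return 0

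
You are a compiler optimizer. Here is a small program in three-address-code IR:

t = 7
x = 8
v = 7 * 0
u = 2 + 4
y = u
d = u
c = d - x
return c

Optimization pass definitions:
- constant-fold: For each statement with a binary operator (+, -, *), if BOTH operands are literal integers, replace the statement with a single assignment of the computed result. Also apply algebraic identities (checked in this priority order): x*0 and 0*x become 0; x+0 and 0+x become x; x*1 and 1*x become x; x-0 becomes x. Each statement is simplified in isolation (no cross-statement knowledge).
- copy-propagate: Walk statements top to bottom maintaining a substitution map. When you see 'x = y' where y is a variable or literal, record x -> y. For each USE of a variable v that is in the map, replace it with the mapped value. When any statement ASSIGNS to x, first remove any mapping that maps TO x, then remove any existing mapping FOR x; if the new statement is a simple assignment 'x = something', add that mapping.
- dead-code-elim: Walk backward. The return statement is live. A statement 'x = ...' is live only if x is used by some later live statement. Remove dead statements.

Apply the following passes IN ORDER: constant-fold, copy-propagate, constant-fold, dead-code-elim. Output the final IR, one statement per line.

Answer: c = -2
return c

Derivation:
Initial IR:
  t = 7
  x = 8
  v = 7 * 0
  u = 2 + 4
  y = u
  d = u
  c = d - x
  return c
After constant-fold (8 stmts):
  t = 7
  x = 8
  v = 0
  u = 6
  y = u
  d = u
  c = d - x
  return c
After copy-propagate (8 stmts):
  t = 7
  x = 8
  v = 0
  u = 6
  y = 6
  d = 6
  c = 6 - 8
  return c
After constant-fold (8 stmts):
  t = 7
  x = 8
  v = 0
  u = 6
  y = 6
  d = 6
  c = -2
  return c
After dead-code-elim (2 stmts):
  c = -2
  return c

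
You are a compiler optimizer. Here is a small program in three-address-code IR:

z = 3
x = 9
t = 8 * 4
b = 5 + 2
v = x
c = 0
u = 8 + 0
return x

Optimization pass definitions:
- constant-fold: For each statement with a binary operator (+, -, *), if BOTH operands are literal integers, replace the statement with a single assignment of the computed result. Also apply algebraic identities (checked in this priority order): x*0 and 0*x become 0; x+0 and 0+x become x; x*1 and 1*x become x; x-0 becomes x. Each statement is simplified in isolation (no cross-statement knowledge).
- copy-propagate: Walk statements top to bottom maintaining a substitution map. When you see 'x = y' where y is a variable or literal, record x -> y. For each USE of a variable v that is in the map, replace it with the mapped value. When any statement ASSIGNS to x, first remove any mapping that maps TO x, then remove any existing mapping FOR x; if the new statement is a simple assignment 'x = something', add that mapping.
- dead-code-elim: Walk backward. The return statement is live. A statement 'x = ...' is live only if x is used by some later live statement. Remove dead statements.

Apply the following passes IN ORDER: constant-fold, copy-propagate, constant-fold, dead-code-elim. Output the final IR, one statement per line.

Initial IR:
  z = 3
  x = 9
  t = 8 * 4
  b = 5 + 2
  v = x
  c = 0
  u = 8 + 0
  return x
After constant-fold (8 stmts):
  z = 3
  x = 9
  t = 32
  b = 7
  v = x
  c = 0
  u = 8
  return x
After copy-propagate (8 stmts):
  z = 3
  x = 9
  t = 32
  b = 7
  v = 9
  c = 0
  u = 8
  return 9
After constant-fold (8 stmts):
  z = 3
  x = 9
  t = 32
  b = 7
  v = 9
  c = 0
  u = 8
  return 9
After dead-code-elim (1 stmts):
  return 9

Answer: return 9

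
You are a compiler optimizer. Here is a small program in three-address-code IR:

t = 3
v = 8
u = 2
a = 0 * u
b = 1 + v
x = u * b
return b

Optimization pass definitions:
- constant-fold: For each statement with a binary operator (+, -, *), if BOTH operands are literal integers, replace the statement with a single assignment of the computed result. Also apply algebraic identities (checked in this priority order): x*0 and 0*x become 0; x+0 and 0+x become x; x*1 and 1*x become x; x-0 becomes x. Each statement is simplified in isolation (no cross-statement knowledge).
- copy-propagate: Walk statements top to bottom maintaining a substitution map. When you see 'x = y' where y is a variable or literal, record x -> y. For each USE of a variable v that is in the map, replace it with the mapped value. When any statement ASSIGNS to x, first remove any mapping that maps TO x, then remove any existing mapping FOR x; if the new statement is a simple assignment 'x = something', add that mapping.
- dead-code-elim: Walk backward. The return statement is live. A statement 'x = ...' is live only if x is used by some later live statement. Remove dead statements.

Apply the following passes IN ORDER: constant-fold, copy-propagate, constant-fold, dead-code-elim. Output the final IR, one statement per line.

Initial IR:
  t = 3
  v = 8
  u = 2
  a = 0 * u
  b = 1 + v
  x = u * b
  return b
After constant-fold (7 stmts):
  t = 3
  v = 8
  u = 2
  a = 0
  b = 1 + v
  x = u * b
  return b
After copy-propagate (7 stmts):
  t = 3
  v = 8
  u = 2
  a = 0
  b = 1 + 8
  x = 2 * b
  return b
After constant-fold (7 stmts):
  t = 3
  v = 8
  u = 2
  a = 0
  b = 9
  x = 2 * b
  return b
After dead-code-elim (2 stmts):
  b = 9
  return b

Answer: b = 9
return b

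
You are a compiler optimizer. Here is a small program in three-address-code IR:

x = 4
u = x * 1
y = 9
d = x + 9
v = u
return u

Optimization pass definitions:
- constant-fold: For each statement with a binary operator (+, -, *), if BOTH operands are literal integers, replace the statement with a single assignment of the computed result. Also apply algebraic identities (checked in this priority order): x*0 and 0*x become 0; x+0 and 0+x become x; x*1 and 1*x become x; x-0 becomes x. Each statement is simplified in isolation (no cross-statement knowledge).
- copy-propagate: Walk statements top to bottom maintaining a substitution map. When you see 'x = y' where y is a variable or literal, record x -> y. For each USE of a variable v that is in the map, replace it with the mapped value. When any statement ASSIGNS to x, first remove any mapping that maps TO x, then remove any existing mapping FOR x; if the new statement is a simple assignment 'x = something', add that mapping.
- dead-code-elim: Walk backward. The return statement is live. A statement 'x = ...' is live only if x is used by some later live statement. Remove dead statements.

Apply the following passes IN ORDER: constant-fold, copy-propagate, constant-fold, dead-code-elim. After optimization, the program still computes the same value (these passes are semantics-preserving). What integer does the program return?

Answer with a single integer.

Answer: 4

Derivation:
Initial IR:
  x = 4
  u = x * 1
  y = 9
  d = x + 9
  v = u
  return u
After constant-fold (6 stmts):
  x = 4
  u = x
  y = 9
  d = x + 9
  v = u
  return u
After copy-propagate (6 stmts):
  x = 4
  u = 4
  y = 9
  d = 4 + 9
  v = 4
  return 4
After constant-fold (6 stmts):
  x = 4
  u = 4
  y = 9
  d = 13
  v = 4
  return 4
After dead-code-elim (1 stmts):
  return 4
Evaluate:
  x = 4  =>  x = 4
  u = x * 1  =>  u = 4
  y = 9  =>  y = 9
  d = x + 9  =>  d = 13
  v = u  =>  v = 4
  return u = 4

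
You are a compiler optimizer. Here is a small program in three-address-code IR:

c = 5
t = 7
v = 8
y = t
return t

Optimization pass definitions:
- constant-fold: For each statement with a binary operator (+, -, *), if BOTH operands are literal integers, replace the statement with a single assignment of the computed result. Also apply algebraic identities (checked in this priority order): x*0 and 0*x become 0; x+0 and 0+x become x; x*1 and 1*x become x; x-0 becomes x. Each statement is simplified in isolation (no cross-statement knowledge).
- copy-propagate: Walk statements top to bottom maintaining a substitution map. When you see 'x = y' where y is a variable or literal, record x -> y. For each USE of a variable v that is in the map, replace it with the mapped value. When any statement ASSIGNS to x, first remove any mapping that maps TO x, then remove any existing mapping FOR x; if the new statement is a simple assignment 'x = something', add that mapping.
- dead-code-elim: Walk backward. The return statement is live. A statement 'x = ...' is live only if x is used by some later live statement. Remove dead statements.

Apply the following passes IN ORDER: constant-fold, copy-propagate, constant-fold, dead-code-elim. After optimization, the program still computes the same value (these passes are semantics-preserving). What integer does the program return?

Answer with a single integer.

Initial IR:
  c = 5
  t = 7
  v = 8
  y = t
  return t
After constant-fold (5 stmts):
  c = 5
  t = 7
  v = 8
  y = t
  return t
After copy-propagate (5 stmts):
  c = 5
  t = 7
  v = 8
  y = 7
  return 7
After constant-fold (5 stmts):
  c = 5
  t = 7
  v = 8
  y = 7
  return 7
After dead-code-elim (1 stmts):
  return 7
Evaluate:
  c = 5  =>  c = 5
  t = 7  =>  t = 7
  v = 8  =>  v = 8
  y = t  =>  y = 7
  return t = 7

Answer: 7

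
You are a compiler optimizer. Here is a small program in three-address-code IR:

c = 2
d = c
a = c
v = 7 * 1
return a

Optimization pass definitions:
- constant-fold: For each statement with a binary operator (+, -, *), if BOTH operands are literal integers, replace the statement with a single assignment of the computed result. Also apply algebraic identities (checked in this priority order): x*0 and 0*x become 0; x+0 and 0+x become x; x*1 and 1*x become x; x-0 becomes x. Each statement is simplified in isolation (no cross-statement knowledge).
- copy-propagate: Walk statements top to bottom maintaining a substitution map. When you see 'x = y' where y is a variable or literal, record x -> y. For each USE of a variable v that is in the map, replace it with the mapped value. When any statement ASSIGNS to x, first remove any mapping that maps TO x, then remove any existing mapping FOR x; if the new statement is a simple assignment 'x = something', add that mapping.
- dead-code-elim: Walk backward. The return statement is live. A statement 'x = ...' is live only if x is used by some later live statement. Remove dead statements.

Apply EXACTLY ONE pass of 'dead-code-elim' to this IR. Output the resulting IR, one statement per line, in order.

Answer: c = 2
a = c
return a

Derivation:
Applying dead-code-elim statement-by-statement:
  [5] return a  -> KEEP (return); live=['a']
  [4] v = 7 * 1  -> DEAD (v not live)
  [3] a = c  -> KEEP; live=['c']
  [2] d = c  -> DEAD (d not live)
  [1] c = 2  -> KEEP; live=[]
Result (3 stmts):
  c = 2
  a = c
  return a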